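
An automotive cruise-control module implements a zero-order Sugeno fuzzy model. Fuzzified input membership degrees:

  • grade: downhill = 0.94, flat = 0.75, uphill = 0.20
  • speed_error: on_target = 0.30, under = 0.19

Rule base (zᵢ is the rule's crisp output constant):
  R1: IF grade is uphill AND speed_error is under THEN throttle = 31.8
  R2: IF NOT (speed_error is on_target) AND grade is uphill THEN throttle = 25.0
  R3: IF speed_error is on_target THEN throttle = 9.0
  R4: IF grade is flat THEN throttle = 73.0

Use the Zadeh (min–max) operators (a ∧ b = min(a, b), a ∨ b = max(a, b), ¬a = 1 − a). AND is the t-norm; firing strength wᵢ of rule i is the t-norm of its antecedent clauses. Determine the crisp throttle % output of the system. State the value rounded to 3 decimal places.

R1 (z=31.8): uphill=0.20, under=0.19; AND[min(a, b)] → w = 0.19
R2 (z=25.0): ¬on_target=1−0.30=0.70, uphill=0.20; AND[min(a, b)] → w = 0.20
R3 (z=9.0): on_target=0.30 → w = 0.30
R4 (z=73.0): flat=0.75 → w = 0.75
Weighted average = (0.19·31.8 + 0.20·25.0 + 0.30·9.0 + 0.75·73.0) / (0.19 + 0.20 + 0.30 + 0.75)
  = 68.4920 / 1.4400 = 47.564

47.564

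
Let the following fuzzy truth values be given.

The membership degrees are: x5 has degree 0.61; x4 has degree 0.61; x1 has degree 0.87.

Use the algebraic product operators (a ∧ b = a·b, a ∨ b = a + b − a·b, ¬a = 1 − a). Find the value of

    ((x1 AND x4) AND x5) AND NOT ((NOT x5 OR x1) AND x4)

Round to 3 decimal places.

x1 AND x4 = a·b on (0.8700, 0.6100) = 0.5307
(x1 AND x4) AND x5 = a·b on (0.5307, 0.6100) = 0.3237
NOT x5 = 1 − 0.6100 = 0.3900
NOT x5 OR x1 = a + b − a·b on (0.3900, 0.8700) = 0.9207
(NOT x5 OR x1) AND x4 = a·b on (0.9207, 0.6100) = 0.5616
NOT ((NOT x5 OR x1) AND x4) = 1 − 0.5616 = 0.4384
((x1 AND x4) AND x5) AND NOT ((NOT x5 OR x1) AND x4) = a·b on (0.3237, 0.4384) = 0.1419

0.142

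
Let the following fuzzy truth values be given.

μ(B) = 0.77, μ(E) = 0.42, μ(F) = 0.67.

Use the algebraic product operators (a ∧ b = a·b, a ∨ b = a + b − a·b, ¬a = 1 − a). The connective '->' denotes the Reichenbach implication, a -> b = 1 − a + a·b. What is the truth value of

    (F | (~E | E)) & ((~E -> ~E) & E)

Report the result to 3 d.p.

0.292

~E = 1 − 0.4200 = 0.5800
~E | E = a + b − a·b on (0.5800, 0.4200) = 0.7564
F | (~E | E) = a + b − a·b on (0.6700, 0.7564) = 0.9196
~E = 1 − 0.4200 = 0.5800
~E = 1 − 0.4200 = 0.5800
~E -> ~E  [Reichenbach: 1 − a + a·b] with a=0.5800, b=0.5800 → 0.7564
(~E -> ~E) & E = a·b on (0.7564, 0.4200) = 0.3177
(F | (~E | E)) & ((~E -> ~E) & E) = a·b on (0.9196, 0.3177) = 0.2921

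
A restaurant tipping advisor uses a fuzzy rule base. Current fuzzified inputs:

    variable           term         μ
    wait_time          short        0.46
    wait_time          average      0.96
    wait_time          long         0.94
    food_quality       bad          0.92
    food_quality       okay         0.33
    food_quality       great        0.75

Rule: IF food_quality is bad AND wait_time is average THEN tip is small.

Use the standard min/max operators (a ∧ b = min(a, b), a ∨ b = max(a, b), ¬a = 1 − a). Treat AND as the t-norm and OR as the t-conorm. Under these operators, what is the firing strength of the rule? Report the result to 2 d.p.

firing strength: bad=0.92, average=0.96; AND[min(a, b)] → w = 0.92

0.92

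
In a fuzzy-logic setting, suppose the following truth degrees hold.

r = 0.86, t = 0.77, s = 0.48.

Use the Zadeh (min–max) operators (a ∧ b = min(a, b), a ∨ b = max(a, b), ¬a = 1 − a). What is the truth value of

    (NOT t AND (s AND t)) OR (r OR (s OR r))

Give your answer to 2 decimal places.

NOT t = 1 − 0.77 = 0.23
s AND t = min(a, b) on (0.48, 0.77) = 0.48
NOT t AND (s AND t) = min(a, b) on (0.23, 0.48) = 0.23
s OR r = max(a, b) on (0.48, 0.86) = 0.86
r OR (s OR r) = max(a, b) on (0.86, 0.86) = 0.86
(NOT t AND (s AND t)) OR (r OR (s OR r)) = max(a, b) on (0.23, 0.86) = 0.86

0.86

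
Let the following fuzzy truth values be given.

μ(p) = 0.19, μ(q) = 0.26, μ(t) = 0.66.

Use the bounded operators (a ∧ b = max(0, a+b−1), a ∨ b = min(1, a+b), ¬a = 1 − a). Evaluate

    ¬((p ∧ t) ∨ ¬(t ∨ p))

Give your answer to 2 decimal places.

p ∧ t = max(0, a+b−1) on (0.19, 0.66) = 0.00
t ∨ p = min(1, a+b) on (0.66, 0.19) = 0.85
¬(t ∨ p) = 1 − 0.85 = 0.15
(p ∧ t) ∨ ¬(t ∨ p) = min(1, a+b) on (0.00, 0.15) = 0.15
¬((p ∧ t) ∨ ¬(t ∨ p)) = 1 − 0.15 = 0.85

0.85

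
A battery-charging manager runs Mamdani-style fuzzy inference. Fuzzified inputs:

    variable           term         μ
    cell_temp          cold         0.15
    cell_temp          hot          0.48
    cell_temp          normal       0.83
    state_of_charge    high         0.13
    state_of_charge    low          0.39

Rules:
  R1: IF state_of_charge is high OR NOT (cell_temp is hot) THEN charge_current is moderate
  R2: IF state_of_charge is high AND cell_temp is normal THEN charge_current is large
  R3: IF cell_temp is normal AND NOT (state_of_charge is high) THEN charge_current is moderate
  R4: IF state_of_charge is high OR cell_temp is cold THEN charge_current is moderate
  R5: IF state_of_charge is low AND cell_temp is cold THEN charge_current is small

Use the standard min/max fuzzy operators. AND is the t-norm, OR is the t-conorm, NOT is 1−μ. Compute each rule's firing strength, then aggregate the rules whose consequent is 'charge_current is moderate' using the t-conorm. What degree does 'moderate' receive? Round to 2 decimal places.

0.83

R1: high=0.13, ¬hot=1−0.48=0.52; OR[max(a, b)] → w = 0.52
R2: high=0.13, normal=0.83; AND[min(a, b)] → w = 0.13
R3: normal=0.83, ¬high=1−0.13=0.87; AND[min(a, b)] → w = 0.83
R4: high=0.13, cold=0.15; OR[max(a, b)] → w = 0.15
R5: low=0.39, cold=0.15; AND[min(a, b)] → w = 0.15
Rules with consequent 'moderate': {R1, R3, R4} → strengths 0.52, 0.83, 0.15
Aggregate via t-conorm [max(a, b)]: 0.83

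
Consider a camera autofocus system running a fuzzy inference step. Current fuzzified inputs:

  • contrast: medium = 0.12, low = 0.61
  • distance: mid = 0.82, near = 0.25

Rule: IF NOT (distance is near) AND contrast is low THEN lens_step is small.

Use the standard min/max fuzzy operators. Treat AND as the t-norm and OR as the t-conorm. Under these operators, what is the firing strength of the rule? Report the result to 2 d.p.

0.61

firing strength: ¬near=1−0.25=0.75, low=0.61; AND[min(a, b)] → w = 0.61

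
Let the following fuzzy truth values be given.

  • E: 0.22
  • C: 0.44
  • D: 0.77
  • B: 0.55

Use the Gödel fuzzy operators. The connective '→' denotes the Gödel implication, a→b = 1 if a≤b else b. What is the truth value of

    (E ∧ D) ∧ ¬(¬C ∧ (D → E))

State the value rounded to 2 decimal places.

0.22

E ∧ D = min(a, b) on (0.22, 0.77) = 0.22
¬C = 1 − 0.44 = 0.56
D → E  [Gödel: 1 if a≤b else b] with a=0.77, b=0.22 → 0.22
¬C ∧ (D → E) = min(a, b) on (0.56, 0.22) = 0.22
¬(¬C ∧ (D → E)) = 1 − 0.22 = 0.78
(E ∧ D) ∧ ¬(¬C ∧ (D → E)) = min(a, b) on (0.22, 0.78) = 0.22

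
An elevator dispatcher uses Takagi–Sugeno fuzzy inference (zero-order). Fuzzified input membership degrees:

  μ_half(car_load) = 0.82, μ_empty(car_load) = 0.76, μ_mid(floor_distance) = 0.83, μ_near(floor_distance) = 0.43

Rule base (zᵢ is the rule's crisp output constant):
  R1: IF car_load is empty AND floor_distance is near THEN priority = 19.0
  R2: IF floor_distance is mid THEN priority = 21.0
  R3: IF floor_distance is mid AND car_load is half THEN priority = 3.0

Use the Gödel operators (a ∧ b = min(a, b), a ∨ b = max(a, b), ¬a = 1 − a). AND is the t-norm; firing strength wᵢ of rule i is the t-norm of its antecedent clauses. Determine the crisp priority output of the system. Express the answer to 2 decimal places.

R1 (z=19.0): empty=0.76, near=0.43; AND[min(a, b)] → w = 0.43
R2 (z=21.0): mid=0.83 → w = 0.83
R3 (z=3.0): mid=0.83, half=0.82; AND[min(a, b)] → w = 0.82
Weighted average = (0.43·19.0 + 0.83·21.0 + 0.82·3.0) / (0.43 + 0.83 + 0.82)
  = 28.0600 / 2.0800 = 13.49

13.49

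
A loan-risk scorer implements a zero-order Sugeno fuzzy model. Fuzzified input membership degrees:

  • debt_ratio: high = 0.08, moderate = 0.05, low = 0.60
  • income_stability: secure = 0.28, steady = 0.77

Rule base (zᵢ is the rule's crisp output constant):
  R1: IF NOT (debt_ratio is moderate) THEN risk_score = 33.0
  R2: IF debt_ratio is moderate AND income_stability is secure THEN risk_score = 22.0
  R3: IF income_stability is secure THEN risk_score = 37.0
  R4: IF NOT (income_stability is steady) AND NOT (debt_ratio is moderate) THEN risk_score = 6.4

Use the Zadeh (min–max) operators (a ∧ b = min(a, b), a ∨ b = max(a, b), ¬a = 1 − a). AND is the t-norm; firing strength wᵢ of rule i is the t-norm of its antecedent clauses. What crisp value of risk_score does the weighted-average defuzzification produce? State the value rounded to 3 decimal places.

29.326

R1 (z=33.0): ¬moderate=1−0.05=0.95 → w = 0.95
R2 (z=22.0): moderate=0.05, secure=0.28; AND[min(a, b)] → w = 0.05
R3 (z=37.0): secure=0.28 → w = 0.28
R4 (z=6.4): ¬steady=1−0.77=0.23, ¬moderate=1−0.05=0.95; AND[min(a, b)] → w = 0.23
Weighted average = (0.95·33.0 + 0.05·22.0 + 0.28·37.0 + 0.23·6.4) / (0.95 + 0.05 + 0.28 + 0.23)
  = 44.2820 / 1.5100 = 29.326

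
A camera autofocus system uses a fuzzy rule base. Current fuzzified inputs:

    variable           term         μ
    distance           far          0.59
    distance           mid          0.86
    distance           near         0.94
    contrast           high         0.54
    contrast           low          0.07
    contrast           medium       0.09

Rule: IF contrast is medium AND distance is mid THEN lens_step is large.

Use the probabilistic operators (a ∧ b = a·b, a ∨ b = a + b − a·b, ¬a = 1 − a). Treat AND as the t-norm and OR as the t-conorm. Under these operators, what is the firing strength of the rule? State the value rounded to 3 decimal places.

0.077

firing strength: medium=0.09, mid=0.86; AND[a·b] → w = 0.0774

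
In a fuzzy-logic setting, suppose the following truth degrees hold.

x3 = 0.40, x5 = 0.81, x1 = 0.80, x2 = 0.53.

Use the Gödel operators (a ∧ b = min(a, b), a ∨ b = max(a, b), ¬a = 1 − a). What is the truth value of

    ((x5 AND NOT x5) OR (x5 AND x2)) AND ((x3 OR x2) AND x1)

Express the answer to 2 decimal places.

NOT x5 = 1 − 0.81 = 0.19
x5 AND NOT x5 = min(a, b) on (0.81, 0.19) = 0.19
x5 AND x2 = min(a, b) on (0.81, 0.53) = 0.53
(x5 AND NOT x5) OR (x5 AND x2) = max(a, b) on (0.19, 0.53) = 0.53
x3 OR x2 = max(a, b) on (0.40, 0.53) = 0.53
(x3 OR x2) AND x1 = min(a, b) on (0.53, 0.80) = 0.53
((x5 AND NOT x5) OR (x5 AND x2)) AND ((x3 OR x2) AND x1) = min(a, b) on (0.53, 0.53) = 0.53

0.53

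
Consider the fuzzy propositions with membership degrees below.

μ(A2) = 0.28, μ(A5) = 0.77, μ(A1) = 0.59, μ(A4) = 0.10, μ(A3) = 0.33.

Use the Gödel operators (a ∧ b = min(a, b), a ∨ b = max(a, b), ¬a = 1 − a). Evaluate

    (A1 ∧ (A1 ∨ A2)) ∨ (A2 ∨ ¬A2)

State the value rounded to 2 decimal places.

0.72

A1 ∨ A2 = max(a, b) on (0.59, 0.28) = 0.59
A1 ∧ (A1 ∨ A2) = min(a, b) on (0.59, 0.59) = 0.59
¬A2 = 1 − 0.28 = 0.72
A2 ∨ ¬A2 = max(a, b) on (0.28, 0.72) = 0.72
(A1 ∧ (A1 ∨ A2)) ∨ (A2 ∨ ¬A2) = max(a, b) on (0.59, 0.72) = 0.72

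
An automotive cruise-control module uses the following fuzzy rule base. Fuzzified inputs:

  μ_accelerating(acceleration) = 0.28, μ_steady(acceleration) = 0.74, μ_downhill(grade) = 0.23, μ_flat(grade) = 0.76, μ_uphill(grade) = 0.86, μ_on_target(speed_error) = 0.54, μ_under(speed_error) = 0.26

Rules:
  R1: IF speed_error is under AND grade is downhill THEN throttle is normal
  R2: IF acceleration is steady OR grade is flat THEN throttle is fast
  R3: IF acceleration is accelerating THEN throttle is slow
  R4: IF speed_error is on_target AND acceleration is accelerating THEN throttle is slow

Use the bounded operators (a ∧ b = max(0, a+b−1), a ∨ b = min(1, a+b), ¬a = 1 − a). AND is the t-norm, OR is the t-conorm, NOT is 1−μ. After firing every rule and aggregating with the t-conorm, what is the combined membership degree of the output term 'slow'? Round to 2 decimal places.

0.28

R1: under=0.26, downhill=0.23; AND[max(0, a+b−1)] → w = 0.00
R2: steady=0.74, flat=0.76; OR[min(1, a+b)] → w = 1.00
R3: accelerating=0.28 → w = 0.28
R4: on_target=0.54, accelerating=0.28; AND[max(0, a+b−1)] → w = 0.00
Rules with consequent 'slow': {R3, R4} → strengths 0.28, 0.00
Aggregate via t-conorm [min(1, a+b)]: 0.28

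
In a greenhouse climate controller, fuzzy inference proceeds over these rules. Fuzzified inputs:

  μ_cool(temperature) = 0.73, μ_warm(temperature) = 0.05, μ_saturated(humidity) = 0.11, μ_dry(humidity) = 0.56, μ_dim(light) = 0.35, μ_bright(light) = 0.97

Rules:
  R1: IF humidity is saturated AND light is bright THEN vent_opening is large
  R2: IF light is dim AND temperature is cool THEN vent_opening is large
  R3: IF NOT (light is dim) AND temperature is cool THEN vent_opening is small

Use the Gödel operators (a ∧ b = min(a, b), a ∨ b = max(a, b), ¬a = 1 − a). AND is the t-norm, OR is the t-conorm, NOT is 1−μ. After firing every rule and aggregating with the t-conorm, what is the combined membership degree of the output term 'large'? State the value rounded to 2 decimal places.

0.35

R1: saturated=0.11, bright=0.97; AND[min(a, b)] → w = 0.11
R2: dim=0.35, cool=0.73; AND[min(a, b)] → w = 0.35
R3: ¬dim=1−0.35=0.65, cool=0.73; AND[min(a, b)] → w = 0.65
Rules with consequent 'large': {R1, R2} → strengths 0.11, 0.35
Aggregate via t-conorm [max(a, b)]: 0.35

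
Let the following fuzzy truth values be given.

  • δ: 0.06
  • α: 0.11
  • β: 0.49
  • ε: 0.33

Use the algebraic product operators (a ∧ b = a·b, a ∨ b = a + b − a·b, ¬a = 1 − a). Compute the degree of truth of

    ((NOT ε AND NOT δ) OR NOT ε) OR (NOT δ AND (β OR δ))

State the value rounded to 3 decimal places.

0.938

NOT ε = 1 − 0.3300 = 0.6700
NOT δ = 1 − 0.0600 = 0.9400
NOT ε AND NOT δ = a·b on (0.6700, 0.9400) = 0.6298
NOT ε = 1 − 0.3300 = 0.6700
(NOT ε AND NOT δ) OR NOT ε = a + b − a·b on (0.6298, 0.6700) = 0.8778
NOT δ = 1 − 0.0600 = 0.9400
β OR δ = a + b − a·b on (0.4900, 0.0600) = 0.5206
NOT δ AND (β OR δ) = a·b on (0.9400, 0.5206) = 0.4894
((NOT ε AND NOT δ) OR NOT ε) OR (NOT δ AND (β OR δ)) = a + b − a·b on (0.8778, 0.4894) = 0.9376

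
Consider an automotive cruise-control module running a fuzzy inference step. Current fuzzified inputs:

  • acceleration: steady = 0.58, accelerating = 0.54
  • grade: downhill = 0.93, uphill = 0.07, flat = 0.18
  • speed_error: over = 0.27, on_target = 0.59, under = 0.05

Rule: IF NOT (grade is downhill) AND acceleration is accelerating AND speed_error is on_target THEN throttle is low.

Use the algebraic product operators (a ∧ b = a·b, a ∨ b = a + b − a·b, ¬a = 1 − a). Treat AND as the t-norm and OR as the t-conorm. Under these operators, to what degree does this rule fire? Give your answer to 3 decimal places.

0.022

firing strength: ¬downhill=1−0.93=0.07, accelerating=0.54, on_target=0.59; AND[a·b] → w = 0.0223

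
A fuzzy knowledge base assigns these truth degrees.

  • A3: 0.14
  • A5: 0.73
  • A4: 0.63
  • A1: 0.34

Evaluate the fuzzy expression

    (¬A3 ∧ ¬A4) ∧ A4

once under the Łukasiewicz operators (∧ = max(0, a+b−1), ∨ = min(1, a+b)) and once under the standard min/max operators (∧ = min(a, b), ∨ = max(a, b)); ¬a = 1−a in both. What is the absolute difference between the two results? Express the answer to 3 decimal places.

0.370

Under Łukasiewicz:
  ¬A3 = 1 − 0.14 = 0.86
  ¬A4 = 1 − 0.63 = 0.37
  ¬A3 ∧ ¬A4 = max(0, a+b−1) on (0.86, 0.37) = 0.23
  (¬A3 ∧ ¬A4) ∧ A4 = max(0, a+b−1) on (0.23, 0.63) = 0.00
  → value = 0.0000
Under standard min/max:
  ¬A3 = 1 − 0.14 = 0.86
  ¬A4 = 1 − 0.63 = 0.37
  ¬A3 ∧ ¬A4 = min(a, b) on (0.86, 0.37) = 0.37
  (¬A3 ∧ ¬A4) ∧ A4 = min(a, b) on (0.37, 0.63) = 0.37
  → value = 0.3700
|0.0000 − 0.3700| = 0.370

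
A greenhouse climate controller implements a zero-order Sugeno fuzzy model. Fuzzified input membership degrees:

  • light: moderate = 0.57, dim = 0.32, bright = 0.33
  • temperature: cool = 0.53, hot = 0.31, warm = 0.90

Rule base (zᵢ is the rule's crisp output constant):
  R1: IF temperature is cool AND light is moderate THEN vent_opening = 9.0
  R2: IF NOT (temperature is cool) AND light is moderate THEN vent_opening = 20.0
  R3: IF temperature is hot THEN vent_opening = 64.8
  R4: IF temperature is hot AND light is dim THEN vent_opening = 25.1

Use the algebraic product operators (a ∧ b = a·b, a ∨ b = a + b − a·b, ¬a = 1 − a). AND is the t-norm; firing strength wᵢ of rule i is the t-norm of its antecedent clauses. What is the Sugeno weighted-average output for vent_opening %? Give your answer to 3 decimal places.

R1 (z=9.0): cool=0.53, moderate=0.57; AND[a·b] → w = 0.3021
R2 (z=20.0): ¬cool=1−0.53=0.47, moderate=0.57; AND[a·b] → w = 0.2679
R3 (z=64.8): hot=0.31 → w = 0.3100
R4 (z=25.1): hot=0.31, dim=0.32; AND[a·b] → w = 0.0992
Weighted average = (0.3021·9.0 + 0.2679·20.0 + 0.3100·64.8 + 0.0992·25.1) / (0.3021 + 0.2679 + 0.3100 + 0.0992)
  = 30.6548 / 0.9792 = 31.306

31.306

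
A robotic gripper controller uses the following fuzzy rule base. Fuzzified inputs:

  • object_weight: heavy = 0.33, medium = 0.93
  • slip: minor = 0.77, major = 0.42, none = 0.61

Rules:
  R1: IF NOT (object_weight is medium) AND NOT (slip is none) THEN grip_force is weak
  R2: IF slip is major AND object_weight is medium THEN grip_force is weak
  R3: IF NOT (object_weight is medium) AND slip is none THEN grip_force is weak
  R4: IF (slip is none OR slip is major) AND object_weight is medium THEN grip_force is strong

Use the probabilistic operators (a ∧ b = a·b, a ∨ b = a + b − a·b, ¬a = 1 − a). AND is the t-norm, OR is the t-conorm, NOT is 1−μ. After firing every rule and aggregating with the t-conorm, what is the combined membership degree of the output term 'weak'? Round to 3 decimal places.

R1: ¬medium=1−0.93=0.07, ¬none=1−0.61=0.39; AND[a·b] → w = 0.0273
R2: major=0.42, medium=0.93; AND[a·b] → w = 0.3906
R3: ¬medium=1−0.93=0.07, none=0.61; AND[a·b] → w = 0.0427
R4: (none=0.61 OR major=0.42) = 0.7738; AND[a·b] with medium=0.93 → w = 0.7196
Rules with consequent 'weak': {R1, R2, R3} → strengths 0.0273, 0.3906, 0.0427
Aggregate via t-conorm [a + b − a·b]: 0.4325

0.433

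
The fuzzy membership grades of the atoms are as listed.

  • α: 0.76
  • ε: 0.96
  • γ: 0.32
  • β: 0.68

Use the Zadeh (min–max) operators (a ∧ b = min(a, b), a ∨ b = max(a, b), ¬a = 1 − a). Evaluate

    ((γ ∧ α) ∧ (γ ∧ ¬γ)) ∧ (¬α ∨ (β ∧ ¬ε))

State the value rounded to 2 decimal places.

0.24

γ ∧ α = min(a, b) on (0.32, 0.76) = 0.32
¬γ = 1 − 0.32 = 0.68
γ ∧ ¬γ = min(a, b) on (0.32, 0.68) = 0.32
(γ ∧ α) ∧ (γ ∧ ¬γ) = min(a, b) on (0.32, 0.32) = 0.32
¬α = 1 − 0.76 = 0.24
¬ε = 1 − 0.96 = 0.04
β ∧ ¬ε = min(a, b) on (0.68, 0.04) = 0.04
¬α ∨ (β ∧ ¬ε) = max(a, b) on (0.24, 0.04) = 0.24
((γ ∧ α) ∧ (γ ∧ ¬γ)) ∧ (¬α ∨ (β ∧ ¬ε)) = min(a, b) on (0.32, 0.24) = 0.24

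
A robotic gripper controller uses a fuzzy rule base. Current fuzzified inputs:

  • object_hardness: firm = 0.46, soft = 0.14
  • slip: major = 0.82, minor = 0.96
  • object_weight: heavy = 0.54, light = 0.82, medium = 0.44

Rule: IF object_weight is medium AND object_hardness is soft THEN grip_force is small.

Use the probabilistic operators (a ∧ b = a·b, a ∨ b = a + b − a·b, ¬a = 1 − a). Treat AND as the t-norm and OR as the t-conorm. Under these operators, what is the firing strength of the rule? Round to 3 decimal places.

firing strength: medium=0.44, soft=0.14; AND[a·b] → w = 0.0616

0.062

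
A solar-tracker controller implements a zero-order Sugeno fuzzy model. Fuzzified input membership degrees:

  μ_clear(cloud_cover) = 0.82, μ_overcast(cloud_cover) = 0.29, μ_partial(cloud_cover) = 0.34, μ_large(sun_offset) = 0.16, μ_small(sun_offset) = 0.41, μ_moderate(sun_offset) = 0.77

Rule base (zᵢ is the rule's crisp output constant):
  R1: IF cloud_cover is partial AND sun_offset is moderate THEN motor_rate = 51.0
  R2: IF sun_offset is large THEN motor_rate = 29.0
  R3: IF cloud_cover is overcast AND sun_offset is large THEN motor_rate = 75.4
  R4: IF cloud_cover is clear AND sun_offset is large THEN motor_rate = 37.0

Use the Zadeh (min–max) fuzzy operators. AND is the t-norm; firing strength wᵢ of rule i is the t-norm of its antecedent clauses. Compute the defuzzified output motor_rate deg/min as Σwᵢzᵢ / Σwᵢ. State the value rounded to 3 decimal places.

R1 (z=51.0): partial=0.34, moderate=0.77; AND[min(a, b)] → w = 0.34
R2 (z=29.0): large=0.16 → w = 0.16
R3 (z=75.4): overcast=0.29, large=0.16; AND[min(a, b)] → w = 0.16
R4 (z=37.0): clear=0.82, large=0.16; AND[min(a, b)] → w = 0.16
Weighted average = (0.34·51.0 + 0.16·29.0 + 0.16·75.4 + 0.16·37.0) / (0.34 + 0.16 + 0.16 + 0.16)
  = 39.9640 / 0.8200 = 48.737

48.737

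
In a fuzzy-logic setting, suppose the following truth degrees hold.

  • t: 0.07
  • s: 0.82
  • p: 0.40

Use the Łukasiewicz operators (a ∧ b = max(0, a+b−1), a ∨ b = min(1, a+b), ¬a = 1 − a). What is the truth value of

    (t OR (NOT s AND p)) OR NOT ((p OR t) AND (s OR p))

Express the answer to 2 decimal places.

NOT s = 1 − 0.82 = 0.18
NOT s AND p = max(0, a+b−1) on (0.18, 0.40) = 0.00
t OR (NOT s AND p) = min(1, a+b) on (0.07, 0.00) = 0.07
p OR t = min(1, a+b) on (0.40, 0.07) = 0.47
s OR p = min(1, a+b) on (0.82, 0.40) = 1.00
(p OR t) AND (s OR p) = max(0, a+b−1) on (0.47, 1.00) = 0.47
NOT ((p OR t) AND (s OR p)) = 1 − 0.47 = 0.53
(t OR (NOT s AND p)) OR NOT ((p OR t) AND (s OR p)) = min(1, a+b) on (0.07, 0.53) = 0.60

0.60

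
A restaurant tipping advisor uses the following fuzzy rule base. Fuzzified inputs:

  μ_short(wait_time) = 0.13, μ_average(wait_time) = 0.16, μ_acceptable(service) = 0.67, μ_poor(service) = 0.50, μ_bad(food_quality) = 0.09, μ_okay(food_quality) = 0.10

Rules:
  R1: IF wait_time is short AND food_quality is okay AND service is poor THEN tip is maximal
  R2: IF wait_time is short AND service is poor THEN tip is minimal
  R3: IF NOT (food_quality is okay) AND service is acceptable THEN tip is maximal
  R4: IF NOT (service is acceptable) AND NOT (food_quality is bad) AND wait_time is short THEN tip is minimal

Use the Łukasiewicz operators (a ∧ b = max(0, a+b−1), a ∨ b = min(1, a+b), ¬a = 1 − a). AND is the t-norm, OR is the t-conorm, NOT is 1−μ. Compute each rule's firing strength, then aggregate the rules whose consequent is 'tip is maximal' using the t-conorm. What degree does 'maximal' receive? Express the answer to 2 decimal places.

R1: short=0.13, okay=0.10, poor=0.50; AND[max(0, a+b−1)] → w = 0.00
R2: short=0.13, poor=0.50; AND[max(0, a+b−1)] → w = 0.00
R3: ¬okay=1−0.10=0.90, acceptable=0.67; AND[max(0, a+b−1)] → w = 0.57
R4: ¬acceptable=1−0.67=0.33, ¬bad=1−0.09=0.91, short=0.13; AND[max(0, a+b−1)] → w = 0.00
Rules with consequent 'maximal': {R1, R3} → strengths 0.00, 0.57
Aggregate via t-conorm [min(1, a+b)]: 0.57

0.57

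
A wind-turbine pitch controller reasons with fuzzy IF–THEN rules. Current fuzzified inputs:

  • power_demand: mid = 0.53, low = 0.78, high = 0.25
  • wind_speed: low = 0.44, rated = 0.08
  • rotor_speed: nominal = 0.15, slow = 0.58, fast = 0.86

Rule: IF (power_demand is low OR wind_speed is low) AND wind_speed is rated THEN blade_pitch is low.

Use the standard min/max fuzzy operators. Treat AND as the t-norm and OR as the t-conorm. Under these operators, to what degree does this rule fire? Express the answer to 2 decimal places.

firing strength: (low=0.78 OR low=0.44) = 0.78; AND[min(a, b)] with rated=0.08 → w = 0.08

0.08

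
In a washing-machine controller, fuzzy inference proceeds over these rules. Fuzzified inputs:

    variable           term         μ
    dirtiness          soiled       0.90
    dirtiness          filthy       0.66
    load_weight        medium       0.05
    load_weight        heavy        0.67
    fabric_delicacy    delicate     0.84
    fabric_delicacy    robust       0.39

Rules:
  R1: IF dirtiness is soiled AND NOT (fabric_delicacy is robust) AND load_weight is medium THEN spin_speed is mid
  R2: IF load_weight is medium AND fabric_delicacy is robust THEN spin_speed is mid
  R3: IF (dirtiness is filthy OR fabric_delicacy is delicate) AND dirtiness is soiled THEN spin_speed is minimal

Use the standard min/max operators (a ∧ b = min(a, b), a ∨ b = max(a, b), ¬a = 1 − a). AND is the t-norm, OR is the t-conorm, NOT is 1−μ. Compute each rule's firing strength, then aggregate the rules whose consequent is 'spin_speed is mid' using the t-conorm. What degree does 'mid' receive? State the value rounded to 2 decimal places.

0.05

R1: soiled=0.90, ¬robust=1−0.39=0.61, medium=0.05; AND[min(a, b)] → w = 0.05
R2: medium=0.05, robust=0.39; AND[min(a, b)] → w = 0.05
R3: (filthy=0.66 OR delicate=0.84) = 0.84; AND[min(a, b)] with soiled=0.90 → w = 0.84
Rules with consequent 'mid': {R1, R2} → strengths 0.05, 0.05
Aggregate via t-conorm [max(a, b)]: 0.05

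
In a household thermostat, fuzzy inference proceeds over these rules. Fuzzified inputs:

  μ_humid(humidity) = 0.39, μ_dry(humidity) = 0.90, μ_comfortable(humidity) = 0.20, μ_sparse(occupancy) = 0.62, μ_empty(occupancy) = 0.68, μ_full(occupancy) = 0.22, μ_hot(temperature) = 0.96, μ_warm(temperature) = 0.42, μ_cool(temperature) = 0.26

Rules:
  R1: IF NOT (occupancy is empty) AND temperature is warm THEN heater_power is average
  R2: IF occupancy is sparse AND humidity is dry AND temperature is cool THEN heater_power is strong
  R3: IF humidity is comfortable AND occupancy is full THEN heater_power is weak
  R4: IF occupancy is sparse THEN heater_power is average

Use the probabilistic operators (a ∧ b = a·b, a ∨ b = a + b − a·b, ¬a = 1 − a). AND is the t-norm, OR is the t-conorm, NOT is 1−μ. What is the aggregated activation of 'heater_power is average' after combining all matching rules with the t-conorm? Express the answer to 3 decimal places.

R1: ¬empty=1−0.68=0.32, warm=0.42; AND[a·b] → w = 0.1344
R2: sparse=0.62, dry=0.90, cool=0.26; AND[a·b] → w = 0.1451
R3: comfortable=0.20, full=0.22; AND[a·b] → w = 0.0440
R4: sparse=0.62 → w = 0.6200
Rules with consequent 'average': {R1, R4} → strengths 0.1344, 0.6200
Aggregate via t-conorm [a + b − a·b]: 0.6711

0.671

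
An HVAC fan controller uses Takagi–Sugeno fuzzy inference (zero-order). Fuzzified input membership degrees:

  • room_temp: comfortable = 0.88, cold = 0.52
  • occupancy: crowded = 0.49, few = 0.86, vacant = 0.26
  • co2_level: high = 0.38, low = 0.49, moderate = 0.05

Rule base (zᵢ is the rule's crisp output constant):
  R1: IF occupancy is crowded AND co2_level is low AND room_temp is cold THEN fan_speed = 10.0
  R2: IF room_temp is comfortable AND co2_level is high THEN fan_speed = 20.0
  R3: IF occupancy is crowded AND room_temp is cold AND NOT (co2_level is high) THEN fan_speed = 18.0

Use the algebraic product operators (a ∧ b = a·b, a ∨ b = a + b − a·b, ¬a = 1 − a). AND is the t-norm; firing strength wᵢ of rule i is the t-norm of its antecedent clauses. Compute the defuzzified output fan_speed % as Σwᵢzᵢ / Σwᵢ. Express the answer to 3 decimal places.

R1 (z=10.0): crowded=0.49, low=0.49, cold=0.52; AND[a·b] → w = 0.1249
R2 (z=20.0): comfortable=0.88, high=0.38; AND[a·b] → w = 0.3344
R3 (z=18.0): crowded=0.49, cold=0.52, ¬high=1−0.38=0.62; AND[a·b] → w = 0.1580
Weighted average = (0.1249·10.0 + 0.3344·20.0 + 0.1580·18.0) / (0.1249 + 0.3344 + 0.1580)
  = 10.7801 / 0.6172 = 17.465

17.465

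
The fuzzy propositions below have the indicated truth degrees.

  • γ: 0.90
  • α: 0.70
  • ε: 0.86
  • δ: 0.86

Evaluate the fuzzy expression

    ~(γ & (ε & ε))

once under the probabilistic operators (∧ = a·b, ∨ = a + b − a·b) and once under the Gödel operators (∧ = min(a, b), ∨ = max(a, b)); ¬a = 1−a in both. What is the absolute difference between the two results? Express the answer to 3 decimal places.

0.194

Under probabilistic:
  ε & ε = a·b on (0.8600, 0.8600) = 0.7396
  γ & (ε & ε) = a·b on (0.9000, 0.7396) = 0.6656
  ~(γ & (ε & ε)) = 1 − 0.6656 = 0.3344
  → value = 0.3344
Under Gödel:
  ε & ε = min(a, b) on (0.86, 0.86) = 0.86
  γ & (ε & ε) = min(a, b) on (0.90, 0.86) = 0.86
  ~(γ & (ε & ε)) = 1 − 0.86 = 0.14
  → value = 0.1400
|0.3344 − 0.1400| = 0.194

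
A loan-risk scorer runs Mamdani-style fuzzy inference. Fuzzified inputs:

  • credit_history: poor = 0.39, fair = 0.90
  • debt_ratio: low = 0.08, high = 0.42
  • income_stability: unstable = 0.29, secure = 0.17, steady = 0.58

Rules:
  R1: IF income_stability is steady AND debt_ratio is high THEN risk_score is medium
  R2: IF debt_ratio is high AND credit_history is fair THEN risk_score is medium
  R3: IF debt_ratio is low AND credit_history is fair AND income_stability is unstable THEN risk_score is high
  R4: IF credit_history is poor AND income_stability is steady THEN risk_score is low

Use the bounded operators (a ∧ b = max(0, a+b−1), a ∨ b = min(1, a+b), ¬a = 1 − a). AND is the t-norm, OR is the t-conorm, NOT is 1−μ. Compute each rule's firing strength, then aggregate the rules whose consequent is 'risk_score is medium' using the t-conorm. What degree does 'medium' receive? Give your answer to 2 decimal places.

0.32

R1: steady=0.58, high=0.42; AND[max(0, a+b−1)] → w = 0.00
R2: high=0.42, fair=0.90; AND[max(0, a+b−1)] → w = 0.32
R3: low=0.08, fair=0.90, unstable=0.29; AND[max(0, a+b−1)] → w = 0.00
R4: poor=0.39, steady=0.58; AND[max(0, a+b−1)] → w = 0.00
Rules with consequent 'medium': {R1, R2} → strengths 0.00, 0.32
Aggregate via t-conorm [min(1, a+b)]: 0.32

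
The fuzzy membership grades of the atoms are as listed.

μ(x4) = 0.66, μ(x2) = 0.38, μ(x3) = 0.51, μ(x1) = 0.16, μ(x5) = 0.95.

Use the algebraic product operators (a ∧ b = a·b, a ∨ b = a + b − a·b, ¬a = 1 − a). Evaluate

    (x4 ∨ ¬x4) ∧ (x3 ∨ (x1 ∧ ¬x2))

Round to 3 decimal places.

¬x4 = 1 − 0.6600 = 0.3400
x4 ∨ ¬x4 = a + b − a·b on (0.6600, 0.3400) = 0.7756
¬x2 = 1 − 0.3800 = 0.6200
x1 ∧ ¬x2 = a·b on (0.1600, 0.6200) = 0.0992
x3 ∨ (x1 ∧ ¬x2) = a + b − a·b on (0.5100, 0.0992) = 0.5586
(x4 ∨ ¬x4) ∧ (x3 ∨ (x1 ∧ ¬x2)) = a·b on (0.7756, 0.5586) = 0.4333

0.433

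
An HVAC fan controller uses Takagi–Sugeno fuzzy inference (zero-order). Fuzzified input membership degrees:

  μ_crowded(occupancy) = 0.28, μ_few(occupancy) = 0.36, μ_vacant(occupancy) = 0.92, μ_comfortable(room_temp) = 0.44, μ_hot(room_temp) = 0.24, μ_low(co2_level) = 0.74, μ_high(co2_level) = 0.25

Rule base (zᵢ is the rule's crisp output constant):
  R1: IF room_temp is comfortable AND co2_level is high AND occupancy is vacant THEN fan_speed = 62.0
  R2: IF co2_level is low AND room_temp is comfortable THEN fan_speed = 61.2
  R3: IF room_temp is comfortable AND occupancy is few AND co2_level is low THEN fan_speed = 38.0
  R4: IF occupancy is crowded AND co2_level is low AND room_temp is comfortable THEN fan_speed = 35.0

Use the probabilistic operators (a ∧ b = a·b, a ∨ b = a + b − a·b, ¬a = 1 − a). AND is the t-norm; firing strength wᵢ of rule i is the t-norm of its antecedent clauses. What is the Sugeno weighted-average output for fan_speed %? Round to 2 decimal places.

R1 (z=62.0): comfortable=0.44, high=0.25, vacant=0.92; AND[a·b] → w = 0.1012
R2 (z=61.2): low=0.74, comfortable=0.44; AND[a·b] → w = 0.3256
R3 (z=38.0): comfortable=0.44, few=0.36, low=0.74; AND[a·b] → w = 0.1172
R4 (z=35.0): crowded=0.28, low=0.74, comfortable=0.44; AND[a·b] → w = 0.0912
Weighted average = (0.1012·62.0 + 0.3256·61.2 + 0.1172·38.0 + 0.0912·35.0) / (0.1012 + 0.3256 + 0.1172 + 0.0912)
  = 33.8462 / 0.6352 = 53.29

53.29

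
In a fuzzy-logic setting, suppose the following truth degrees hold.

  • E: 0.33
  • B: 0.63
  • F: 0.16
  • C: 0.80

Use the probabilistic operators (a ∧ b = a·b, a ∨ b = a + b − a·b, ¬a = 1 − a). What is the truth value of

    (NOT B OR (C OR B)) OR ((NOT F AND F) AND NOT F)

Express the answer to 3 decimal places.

NOT B = 1 − 0.6300 = 0.3700
C OR B = a + b − a·b on (0.8000, 0.6300) = 0.9260
NOT B OR (C OR B) = a + b − a·b on (0.3700, 0.9260) = 0.9534
NOT F = 1 − 0.1600 = 0.8400
NOT F AND F = a·b on (0.8400, 0.1600) = 0.1344
NOT F = 1 − 0.1600 = 0.8400
(NOT F AND F) AND NOT F = a·b on (0.1344, 0.8400) = 0.1129
(NOT B OR (C OR B)) OR ((NOT F AND F) AND NOT F) = a + b − a·b on (0.9534, 0.1129) = 0.9586

0.959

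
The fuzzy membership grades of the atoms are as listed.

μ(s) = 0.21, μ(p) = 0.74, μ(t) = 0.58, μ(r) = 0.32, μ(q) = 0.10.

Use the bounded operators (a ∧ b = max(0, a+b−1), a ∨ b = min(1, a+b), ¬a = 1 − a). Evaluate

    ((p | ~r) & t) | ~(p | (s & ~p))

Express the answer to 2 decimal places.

~r = 1 − 0.32 = 0.68
p | ~r = min(1, a+b) on (0.74, 0.68) = 1.00
(p | ~r) & t = max(0, a+b−1) on (1.00, 0.58) = 0.58
~p = 1 − 0.74 = 0.26
s & ~p = max(0, a+b−1) on (0.21, 0.26) = 0.00
p | (s & ~p) = min(1, a+b) on (0.74, 0.00) = 0.74
~(p | (s & ~p)) = 1 − 0.74 = 0.26
((p | ~r) & t) | ~(p | (s & ~p)) = min(1, a+b) on (0.58, 0.26) = 0.84

0.84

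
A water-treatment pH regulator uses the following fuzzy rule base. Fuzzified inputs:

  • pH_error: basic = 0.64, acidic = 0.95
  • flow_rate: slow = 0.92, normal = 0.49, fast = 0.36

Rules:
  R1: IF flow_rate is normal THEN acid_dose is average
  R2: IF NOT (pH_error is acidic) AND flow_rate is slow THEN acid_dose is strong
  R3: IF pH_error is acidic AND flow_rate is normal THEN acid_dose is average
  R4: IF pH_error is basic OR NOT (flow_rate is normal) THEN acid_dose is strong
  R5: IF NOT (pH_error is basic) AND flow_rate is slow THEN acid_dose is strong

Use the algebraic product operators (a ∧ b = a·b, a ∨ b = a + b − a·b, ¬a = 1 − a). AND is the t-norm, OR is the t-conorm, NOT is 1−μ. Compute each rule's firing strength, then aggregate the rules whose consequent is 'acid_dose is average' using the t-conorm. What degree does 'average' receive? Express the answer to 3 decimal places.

0.727

R1: normal=0.49 → w = 0.4900
R2: ¬acidic=1−0.95=0.05, slow=0.92; AND[a·b] → w = 0.0460
R3: acidic=0.95, normal=0.49; AND[a·b] → w = 0.4655
R4: basic=0.64, ¬normal=1−0.49=0.51; OR[a + b − a·b] → w = 0.8236
R5: ¬basic=1−0.64=0.36, slow=0.92; AND[a·b] → w = 0.3312
Rules with consequent 'average': {R1, R3} → strengths 0.4900, 0.4655
Aggregate via t-conorm [a + b − a·b]: 0.7274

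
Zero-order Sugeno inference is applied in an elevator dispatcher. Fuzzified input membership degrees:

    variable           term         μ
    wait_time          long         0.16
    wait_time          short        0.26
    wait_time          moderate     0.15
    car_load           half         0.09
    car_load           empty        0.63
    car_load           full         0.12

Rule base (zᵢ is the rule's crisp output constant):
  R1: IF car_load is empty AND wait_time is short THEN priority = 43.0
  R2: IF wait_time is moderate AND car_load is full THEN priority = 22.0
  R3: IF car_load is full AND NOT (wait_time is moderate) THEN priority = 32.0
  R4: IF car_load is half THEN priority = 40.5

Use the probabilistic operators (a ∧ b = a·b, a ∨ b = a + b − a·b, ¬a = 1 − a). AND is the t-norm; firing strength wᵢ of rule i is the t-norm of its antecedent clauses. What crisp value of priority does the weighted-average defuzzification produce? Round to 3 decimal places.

R1 (z=43.0): empty=0.63, short=0.26; AND[a·b] → w = 0.1638
R2 (z=22.0): moderate=0.15, full=0.12; AND[a·b] → w = 0.0180
R3 (z=32.0): full=0.12, ¬moderate=1−0.15=0.85; AND[a·b] → w = 0.1020
R4 (z=40.5): half=0.09 → w = 0.0900
Weighted average = (0.1638·43.0 + 0.0180·22.0 + 0.1020·32.0 + 0.0900·40.5) / (0.1638 + 0.0180 + 0.1020 + 0.0900)
  = 14.3484 / 0.3738 = 38.385

38.385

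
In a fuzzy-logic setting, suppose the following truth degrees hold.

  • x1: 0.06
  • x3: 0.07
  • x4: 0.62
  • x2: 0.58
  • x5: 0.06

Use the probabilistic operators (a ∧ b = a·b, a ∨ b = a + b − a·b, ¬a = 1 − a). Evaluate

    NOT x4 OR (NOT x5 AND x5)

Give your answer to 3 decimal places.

NOT x4 = 1 − 0.6200 = 0.3800
NOT x5 = 1 − 0.0600 = 0.9400
NOT x5 AND x5 = a·b on (0.9400, 0.0600) = 0.0564
NOT x4 OR (NOT x5 AND x5) = a + b − a·b on (0.3800, 0.0564) = 0.4150

0.415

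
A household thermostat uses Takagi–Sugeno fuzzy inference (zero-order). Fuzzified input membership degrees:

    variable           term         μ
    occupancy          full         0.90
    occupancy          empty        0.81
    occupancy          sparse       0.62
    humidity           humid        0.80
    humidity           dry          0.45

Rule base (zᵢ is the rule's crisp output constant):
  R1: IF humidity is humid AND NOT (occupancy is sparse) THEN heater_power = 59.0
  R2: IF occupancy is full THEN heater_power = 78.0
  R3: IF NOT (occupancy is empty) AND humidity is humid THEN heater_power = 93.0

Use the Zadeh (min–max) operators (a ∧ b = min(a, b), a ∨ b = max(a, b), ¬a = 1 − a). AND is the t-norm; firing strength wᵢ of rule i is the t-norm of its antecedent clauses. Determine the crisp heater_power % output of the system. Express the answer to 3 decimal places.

R1 (z=59.0): humid=0.80, ¬sparse=1−0.62=0.38; AND[min(a, b)] → w = 0.38
R2 (z=78.0): full=0.90 → w = 0.90
R3 (z=93.0): ¬empty=1−0.81=0.19, humid=0.80; AND[min(a, b)] → w = 0.19
Weighted average = (0.38·59.0 + 0.90·78.0 + 0.19·93.0) / (0.38 + 0.90 + 0.19)
  = 110.2900 / 1.4700 = 75.027

75.027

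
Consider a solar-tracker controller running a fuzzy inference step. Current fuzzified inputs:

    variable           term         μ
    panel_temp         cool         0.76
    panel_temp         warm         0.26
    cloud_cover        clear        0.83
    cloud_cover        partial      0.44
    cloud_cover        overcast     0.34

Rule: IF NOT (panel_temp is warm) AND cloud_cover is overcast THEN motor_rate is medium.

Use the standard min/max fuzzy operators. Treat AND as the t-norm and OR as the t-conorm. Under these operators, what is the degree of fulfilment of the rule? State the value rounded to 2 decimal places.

firing strength: ¬warm=1−0.26=0.74, overcast=0.34; AND[min(a, b)] → w = 0.34

0.34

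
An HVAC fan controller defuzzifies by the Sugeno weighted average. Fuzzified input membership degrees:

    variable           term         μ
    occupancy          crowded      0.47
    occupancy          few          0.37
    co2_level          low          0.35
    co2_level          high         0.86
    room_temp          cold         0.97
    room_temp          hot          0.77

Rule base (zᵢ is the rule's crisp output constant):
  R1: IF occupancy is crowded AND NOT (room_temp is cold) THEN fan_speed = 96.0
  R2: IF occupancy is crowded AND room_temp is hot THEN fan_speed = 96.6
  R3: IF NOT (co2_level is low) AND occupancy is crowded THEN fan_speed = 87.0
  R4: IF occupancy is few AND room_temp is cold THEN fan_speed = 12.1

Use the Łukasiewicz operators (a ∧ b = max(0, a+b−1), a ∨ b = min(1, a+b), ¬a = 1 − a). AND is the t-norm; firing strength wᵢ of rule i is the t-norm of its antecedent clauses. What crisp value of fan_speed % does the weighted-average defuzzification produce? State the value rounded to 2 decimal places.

53.91

R1 (z=96.0): crowded=0.47, ¬cold=1−0.97=0.03; AND[max(0, a+b−1)] → w = 0.00
R2 (z=96.6): crowded=0.47, hot=0.77; AND[max(0, a+b−1)] → w = 0.24
R3 (z=87.0): ¬low=1−0.35=0.65, crowded=0.47; AND[max(0, a+b−1)] → w = 0.12
R4 (z=12.1): few=0.37, cold=0.97; AND[max(0, a+b−1)] → w = 0.34
Weighted average = (0.00·96.0 + 0.24·96.6 + 0.12·87.0 + 0.34·12.1) / (0.00 + 0.24 + 0.12 + 0.34)
  = 37.7380 / 0.7000 = 53.91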